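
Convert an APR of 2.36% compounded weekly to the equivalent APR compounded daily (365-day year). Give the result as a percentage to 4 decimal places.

EAR = (1 + 0.0236/52)^52 − 1 = 0.023875.
Solve (1 + r/365)^365 = 1.023875: r/365 = 1.023875^(1/365) − 1 = 0.000065, so r = 0.023595 = 2.3595%.

2.3595%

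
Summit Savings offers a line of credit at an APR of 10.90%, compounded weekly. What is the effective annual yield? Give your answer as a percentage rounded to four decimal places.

EAR = (1 + 0.1090/52)^52 − 1.
= (1 + 0.002096)^52 − 1 = 1.115035 − 1 = 11.5035%.

11.5035%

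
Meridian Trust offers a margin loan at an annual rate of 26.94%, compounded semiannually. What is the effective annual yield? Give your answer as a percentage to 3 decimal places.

EAR = (1 + 0.2694/2)^2 − 1.
= (1 + 0.134700)^2 − 1 = 1.287544 − 1 = 28.754%.

28.754%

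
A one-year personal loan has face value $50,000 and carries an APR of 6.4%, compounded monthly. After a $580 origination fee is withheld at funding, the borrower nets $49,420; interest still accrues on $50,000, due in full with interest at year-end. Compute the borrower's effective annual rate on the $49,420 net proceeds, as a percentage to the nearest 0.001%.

Amount owed after one year: 50,000 × (1 + 0.064/12)^12 = 50,000 × 1.065911 = $53,295.56.
Effective rate on net proceeds: 53,295.56 / 49,420 − 1 = 0.078421 = 7.842%.

7.842%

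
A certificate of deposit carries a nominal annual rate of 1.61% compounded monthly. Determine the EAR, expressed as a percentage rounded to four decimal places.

EAR = (1 + 0.0161/12)^12 − 1.
= 1.016219 − 1 = 1.6219%.

1.6219%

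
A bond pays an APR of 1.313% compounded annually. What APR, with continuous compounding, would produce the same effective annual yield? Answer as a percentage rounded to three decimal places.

1.304%

Compounded annually, EAR = nominal = 0.013130.
Equivalent continuous rate: r = ln(1 + 0.013130) = 0.013045 = 1.304%.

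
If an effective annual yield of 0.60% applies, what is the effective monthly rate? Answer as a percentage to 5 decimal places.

0.04986%

The per-month rate i satisfies (1 + i)^12 = 1 + 0.0060.
i = 1.0060^(1/12) − 1 = 0.0004986 = 0.04986%.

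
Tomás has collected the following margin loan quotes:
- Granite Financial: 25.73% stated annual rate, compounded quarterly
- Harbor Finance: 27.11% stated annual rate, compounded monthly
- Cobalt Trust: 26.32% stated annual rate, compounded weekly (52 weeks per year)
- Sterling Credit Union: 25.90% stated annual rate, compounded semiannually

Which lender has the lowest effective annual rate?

Granite Financial: (1 + 0.2573/4)^4 − 1 = 28.321%
Harbor Finance: (1 + 0.2711/12)^12 − 1 = 30.746%
Cobalt Trust: (1 + 0.2632/52)^52 − 1 = 30.022%
Sterling Credit Union: (1 + 0.2590/2)^2 − 1 = 27.577%
The lowest effective annual rate is Sterling Credit Union at 27.577%.

Sterling Credit Union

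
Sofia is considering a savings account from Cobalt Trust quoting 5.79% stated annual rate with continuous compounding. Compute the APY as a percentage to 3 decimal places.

5.961%

With continuous compounding, EAR = e^0.0579 − 1.
e^0.0579 = 1.059609, so EAR = 0.059609 = 5.961%.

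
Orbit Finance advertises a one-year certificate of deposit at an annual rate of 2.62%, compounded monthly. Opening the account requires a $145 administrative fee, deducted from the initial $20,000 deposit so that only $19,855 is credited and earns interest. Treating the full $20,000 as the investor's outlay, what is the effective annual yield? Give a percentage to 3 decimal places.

Value after one year: 19,855 × (1 + 0.0262/12)^12 = 19,855 × 1.026517 = $20,381.49.
Effective yield on the $20,000 outlay: 20,381.49 / 20,000 − 1 = 0.019075 = 1.907%.

1.907%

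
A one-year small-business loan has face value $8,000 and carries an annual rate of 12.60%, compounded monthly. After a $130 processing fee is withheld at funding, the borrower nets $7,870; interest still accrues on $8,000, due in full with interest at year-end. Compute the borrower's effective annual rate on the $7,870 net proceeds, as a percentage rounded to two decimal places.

Amount owed after one year: 8,000 × (1 + 0.1260/12)^12 = 8,000 × 1.133537 = $9,068.30.
Effective rate on net proceeds: 9,068.30 / 7,870 − 1 = 0.152262 = 15.23%.

15.23%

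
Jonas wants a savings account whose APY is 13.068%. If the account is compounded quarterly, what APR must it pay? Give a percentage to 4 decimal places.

(1 + r/4)^4 − 1 = 0.13068, so 1 + r/4 = 1.13068^(1/4).
r/4 = 0.031181, so r = 0.124724 = 12.4724%.

12.4724%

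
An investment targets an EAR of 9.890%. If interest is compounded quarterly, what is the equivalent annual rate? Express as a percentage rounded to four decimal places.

(1 + r/4)^4 − 1 = 0.09890, so 1 + r/4 = 1.09890^(1/4).
r/4 = 0.023858, so r = 0.095430 = 9.5430%.

9.5430%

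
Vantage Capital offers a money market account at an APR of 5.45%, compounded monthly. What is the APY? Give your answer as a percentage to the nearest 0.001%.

5.588%

EAR = (1 + 0.0545/12)^12 − 1.
= (1 + 0.004542)^12 − 1 = 1.055882 − 1 = 5.588%.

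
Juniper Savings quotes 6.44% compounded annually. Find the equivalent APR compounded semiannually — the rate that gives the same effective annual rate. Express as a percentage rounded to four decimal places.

6.3395%

Compounded annually, EAR = nominal = 0.064400.
Solve (1 + r/2)^2 = 1.064400: r/2 = 1.064400^(1/2) − 1 = 0.031698, so r = 0.063395 = 6.3395%.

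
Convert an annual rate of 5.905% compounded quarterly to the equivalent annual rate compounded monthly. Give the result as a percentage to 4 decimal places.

5.8762%

EAR = (1 + 0.05905/4)^4 − 1 = 0.060371.
Solve (1 + r/12)^12 = 1.060371: r/12 = 1.060371^(1/12) − 1 = 0.004897, so r = 0.058762 = 5.8762%.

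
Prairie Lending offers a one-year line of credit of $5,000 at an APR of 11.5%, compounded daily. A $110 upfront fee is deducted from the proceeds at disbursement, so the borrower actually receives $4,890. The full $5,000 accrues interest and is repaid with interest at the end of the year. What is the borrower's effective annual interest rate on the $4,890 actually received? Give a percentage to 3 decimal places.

Amount owed after one year: 5,000 × (1 + 0.115/365)^365 = 5,000 × 1.121853 = $5,609.27.
Effective rate on net proceeds: 5,609.27 / 4,890 − 1 = 0.147089 = 14.709%.

14.709%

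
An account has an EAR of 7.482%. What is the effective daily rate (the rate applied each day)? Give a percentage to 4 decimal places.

0.0198%

The per-day rate i satisfies (1 + i)^365 = 1 + 0.07482.
i = 1.07482^(1/365) − 1 = 0.0001977 = 0.0198%.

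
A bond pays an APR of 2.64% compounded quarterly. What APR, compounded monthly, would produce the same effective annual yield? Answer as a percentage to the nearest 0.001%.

EAR = (1 + 0.0264/4)^4 − 1 = 0.026663.
Solve (1 + r/12)^12 = 1.026663: r/12 = 1.026663^(1/12) − 1 = 0.002195, so r = 0.026342 = 2.634%.

2.634%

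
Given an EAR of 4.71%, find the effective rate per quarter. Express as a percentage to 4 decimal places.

The per-quarter rate i satisfies (1 + i)^4 = 1 + 0.0471.
i = 1.0471^(1/4) − 1 = 0.0115726 = 1.1573%.

1.1573%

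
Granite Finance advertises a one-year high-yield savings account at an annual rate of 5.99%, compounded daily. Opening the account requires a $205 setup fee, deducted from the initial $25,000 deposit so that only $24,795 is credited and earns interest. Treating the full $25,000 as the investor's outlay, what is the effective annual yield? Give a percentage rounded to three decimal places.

Value after one year: 24,795 × (1 + 0.0599/365)^365 = 24,795 × 1.061725 = $26,325.48.
Effective yield on the $25,000 outlay: 26,325.48 / 25,000 − 1 = 0.053019 = 5.302%.

5.302%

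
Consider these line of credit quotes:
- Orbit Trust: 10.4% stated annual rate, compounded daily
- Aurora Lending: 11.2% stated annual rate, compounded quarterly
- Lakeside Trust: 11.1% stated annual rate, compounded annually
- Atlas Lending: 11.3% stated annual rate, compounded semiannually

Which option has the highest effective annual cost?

Aurora Lending

Orbit Trust: (1 + 0.104/365)^365 − 1 = 10.958%
Aurora Lending: (1 + 0.112/4)^4 − 1 = 11.679%
Lakeside Trust: compounded annually, EAR = 11.100%
Atlas Lending: (1 + 0.113/2)^2 − 1 = 11.619%
The highest effective annual rate is Aurora Lending at 11.679%.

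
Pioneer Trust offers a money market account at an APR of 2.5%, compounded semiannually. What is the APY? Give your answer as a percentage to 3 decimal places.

2.516%

EAR = (1 + 0.025/2)^2 − 1.
= (1 + 0.012500)^2 − 1 = 1.025156 − 1 = 2.516%.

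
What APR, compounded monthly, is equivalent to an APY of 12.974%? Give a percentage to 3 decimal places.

(1 + r/12)^12 − 1 = 0.12974, so 1 + r/12 = 1.12974^(1/12).
r/12 = 0.010217, so r = 0.122610 = 12.261%.

12.261%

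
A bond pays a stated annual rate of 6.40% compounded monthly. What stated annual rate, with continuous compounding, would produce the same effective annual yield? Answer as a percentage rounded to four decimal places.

EAR = (1 + 0.0640/12)^12 − 1 = 0.065911.
Equivalent continuous rate: r = ln(1 + 0.065911) = 0.063830 = 6.3830%.

6.3830%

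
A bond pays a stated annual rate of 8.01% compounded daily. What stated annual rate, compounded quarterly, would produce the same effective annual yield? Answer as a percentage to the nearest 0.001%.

8.090%

EAR = (1 + 0.0801/365)^365 − 1 = 0.083386.
Solve (1 + r/4)^4 = 1.083386: r/4 = 1.083386^(1/4) − 1 = 0.020225, so r = 0.080898 = 8.090%.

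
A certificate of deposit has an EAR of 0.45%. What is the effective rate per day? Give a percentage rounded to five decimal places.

The per-day rate i satisfies (1 + i)^365 = 1 + 0.0045.
i = 1.0045^(1/365) − 1 = 0.0000123 = 0.00123%.

0.00123%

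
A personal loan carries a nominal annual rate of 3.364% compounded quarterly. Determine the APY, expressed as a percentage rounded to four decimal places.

3.4067%

EAR = (1 + 0.03364/4)^4 − 1.
= (1 + 0.008410)^4 − 1 = 1.034067 − 1 = 3.4067%.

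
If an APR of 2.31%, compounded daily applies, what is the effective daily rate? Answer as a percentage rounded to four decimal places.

With a nominal annual rate compounded daily, the periodic rate is the nominal rate divided by 365.
i = 0.0231 / 365 = 0.0000633 = 0.0063%.

0.0063%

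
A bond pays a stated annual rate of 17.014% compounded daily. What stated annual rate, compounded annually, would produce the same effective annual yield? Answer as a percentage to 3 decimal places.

18.542%

EAR = (1 + 0.17014/365)^365 − 1 = 0.185424.
Compounded annually, the equivalent nominal rate is the EAR itself: 18.542%.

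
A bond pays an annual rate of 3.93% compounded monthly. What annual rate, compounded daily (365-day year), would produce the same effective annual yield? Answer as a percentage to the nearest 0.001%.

EAR = (1 + 0.0393/12)^12 − 1 = 0.040016.
Solve (1 + r/365)^365 = 1.040016: r/365 = 1.040016^(1/365) − 1 = 0.000108, so r = 0.039238 = 3.924%.

3.924%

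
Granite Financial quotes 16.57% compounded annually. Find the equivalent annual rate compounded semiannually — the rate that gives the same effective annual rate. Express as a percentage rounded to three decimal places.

Compounded annually, EAR = nominal = 0.165700.
Solve (1 + r/2)^2 = 1.165700: r/2 = 1.165700^(1/2) − 1 = 0.079676, so r = 0.159352 = 15.935%.

15.935%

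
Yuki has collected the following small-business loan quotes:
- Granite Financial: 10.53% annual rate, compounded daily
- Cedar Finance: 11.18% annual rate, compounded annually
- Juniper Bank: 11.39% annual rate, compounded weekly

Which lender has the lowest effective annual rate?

Granite Financial: (1 + 0.1053/365)^365 − 1 = 11.103%
Cedar Finance: compounded annually, EAR = 11.180%
Juniper Bank: (1 + 0.1139/52)^52 − 1 = 12.050%
The lowest effective annual rate is Granite Financial at 11.103%.

Granite Financial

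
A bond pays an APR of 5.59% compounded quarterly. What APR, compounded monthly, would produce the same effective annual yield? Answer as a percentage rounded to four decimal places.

EAR = (1 + 0.0559/4)^4 − 1 = 0.057083.
Solve (1 + r/12)^12 = 1.057083: r/12 = 1.057083^(1/12) − 1 = 0.004637, so r = 0.055642 = 5.5642%.

5.5642%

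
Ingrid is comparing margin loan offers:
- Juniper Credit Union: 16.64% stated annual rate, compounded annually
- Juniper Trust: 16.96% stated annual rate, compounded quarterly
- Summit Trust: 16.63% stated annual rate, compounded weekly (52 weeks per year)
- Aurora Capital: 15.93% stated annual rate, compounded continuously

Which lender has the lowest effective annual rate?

Juniper Credit Union

Juniper Credit Union: compounded annually, EAR = 16.640%
Juniper Trust: (1 + 0.1696/4)^4 − 1 = 18.069%
Summit Trust: (1 + 0.1663/52)^52 − 1 = 18.061%
Aurora Capital: e^0.1593 − 1 = 17.269%
The lowest effective annual rate is Juniper Credit Union at 16.640%.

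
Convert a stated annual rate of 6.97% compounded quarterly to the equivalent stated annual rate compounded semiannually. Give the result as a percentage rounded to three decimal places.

EAR = (1 + 0.0697/4)^4 − 1 = 0.071543.
Solve (1 + r/2)^2 = 1.071543: r/2 = 1.071543^(1/2) − 1 = 0.035154, so r = 0.070307 = 7.031%.

7.031%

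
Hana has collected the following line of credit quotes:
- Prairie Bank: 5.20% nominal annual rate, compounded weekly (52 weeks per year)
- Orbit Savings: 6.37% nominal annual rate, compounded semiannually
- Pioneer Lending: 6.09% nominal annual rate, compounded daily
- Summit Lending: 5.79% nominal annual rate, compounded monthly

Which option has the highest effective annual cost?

Prairie Bank: (1 + 0.0520/52)^52 − 1 = 5.335%
Orbit Savings: (1 + 0.0637/2)^2 − 1 = 6.471%
Pioneer Lending: (1 + 0.0609/365)^365 − 1 = 6.279%
Summit Lending: (1 + 0.0579/12)^12 − 1 = 5.946%
The highest effective annual rate is Orbit Savings at 6.471%.

Orbit Savings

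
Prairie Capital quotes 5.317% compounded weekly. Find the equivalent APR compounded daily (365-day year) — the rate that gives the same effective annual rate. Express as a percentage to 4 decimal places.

5.3147%

EAR = (1 + 0.05317/52)^52 − 1 = 0.054580.
Solve (1 + r/365)^365 = 1.054580: r/365 = 1.054580^(1/365) − 1 = 0.000146, so r = 0.053147 = 5.3147%.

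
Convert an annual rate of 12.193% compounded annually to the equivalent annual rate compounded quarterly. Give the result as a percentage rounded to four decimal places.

Compounded annually, EAR = nominal = 0.121930.
Solve (1 + r/4)^4 = 1.121930: r/4 = 1.121930^(1/4) − 1 = 0.029180, so r = 0.116721 = 11.6721%.

11.6721%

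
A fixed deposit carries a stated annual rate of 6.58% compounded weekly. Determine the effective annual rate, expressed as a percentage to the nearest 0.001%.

6.797%

EAR = (1 + 0.0658/52)^52 − 1.
= 1.067969 − 1 = 6.797%.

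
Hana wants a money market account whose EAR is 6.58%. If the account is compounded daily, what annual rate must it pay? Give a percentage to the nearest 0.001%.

(1 + r/365)^365 − 1 = 0.0658, so 1 + r/365 = 1.0658^(1/365).
r/365 = 0.000175, so r = 0.063731 = 6.373%.

6.373%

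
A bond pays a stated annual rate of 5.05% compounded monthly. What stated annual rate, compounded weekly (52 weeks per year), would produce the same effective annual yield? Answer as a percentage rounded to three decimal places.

EAR = (1 + 0.0505/12)^12 − 1 = 0.051685.
Solve (1 + r/52)^52 = 1.051685: r/52 = 1.051685^(1/52) − 1 = 0.000970, so r = 0.050418 = 5.042%.

5.042%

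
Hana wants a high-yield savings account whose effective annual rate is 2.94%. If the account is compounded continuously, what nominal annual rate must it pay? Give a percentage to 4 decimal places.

Continuous: nominal r satisfies e^r − 1 = 0.0294.
r = ln(1 + 0.0294) = ln(1.0294) = 0.028976 = 2.8976%.

2.8976%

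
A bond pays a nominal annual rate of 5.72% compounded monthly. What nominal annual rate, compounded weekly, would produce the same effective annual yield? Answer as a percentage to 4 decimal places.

5.7095%

EAR = (1 + 0.0572/12)^12 − 1 = 0.058724.
Solve (1 + r/52)^52 = 1.058724: r/52 = 1.058724^(1/52) − 1 = 0.001098, so r = 0.057095 = 5.7095%.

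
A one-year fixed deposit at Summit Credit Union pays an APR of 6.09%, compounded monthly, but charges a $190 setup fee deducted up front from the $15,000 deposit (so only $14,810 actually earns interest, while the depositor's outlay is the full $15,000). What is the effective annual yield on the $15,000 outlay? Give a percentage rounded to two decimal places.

Value after one year: 14,810 × (1 + 0.0609/12)^12 = 14,810 × 1.062629 = $15,737.53.
Effective yield on the $15,000 outlay: 15,737.53 / 15,000 − 1 = 0.049169 = 4.92%.

4.92%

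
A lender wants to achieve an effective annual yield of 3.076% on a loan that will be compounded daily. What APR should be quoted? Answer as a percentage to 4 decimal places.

3.0298%

(1 + r/365)^365 − 1 = 0.03076, so 1 + r/365 = 1.03076^(1/365).
r/365 = 0.000083, so r = 0.030298 = 3.0298%.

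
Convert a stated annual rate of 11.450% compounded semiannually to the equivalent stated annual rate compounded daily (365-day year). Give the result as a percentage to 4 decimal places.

EAR = (1 + 0.11450/2)^2 − 1 = 0.117778.
Solve (1 + r/365)^365 = 1.117778: r/365 = 1.117778^(1/365) − 1 = 0.000305, so r = 0.111359 = 11.1359%.

11.1359%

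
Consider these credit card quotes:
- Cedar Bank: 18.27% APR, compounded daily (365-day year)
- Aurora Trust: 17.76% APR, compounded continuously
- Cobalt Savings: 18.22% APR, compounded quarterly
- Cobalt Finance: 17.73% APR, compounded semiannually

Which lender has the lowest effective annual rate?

Cobalt Finance

Cedar Bank: (1 + 0.1827/365)^365 − 1 = 20.040%
Aurora Trust: e^0.1776 − 1 = 19.435%
Cobalt Savings: (1 + 0.1822/4)^4 − 1 = 19.503%
Cobalt Finance: (1 + 0.1773/2)^2 − 1 = 18.516%
The lowest effective annual rate is Cobalt Finance at 18.516%.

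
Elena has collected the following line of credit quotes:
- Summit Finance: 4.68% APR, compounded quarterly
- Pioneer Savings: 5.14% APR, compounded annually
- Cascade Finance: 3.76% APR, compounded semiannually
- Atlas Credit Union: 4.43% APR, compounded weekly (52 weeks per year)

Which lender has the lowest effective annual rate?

Summit Finance: (1 + 0.0468/4)^4 − 1 = 4.763%
Pioneer Savings: compounded annually, EAR = 5.140%
Cascade Finance: (1 + 0.0376/2)^2 − 1 = 3.795%
Atlas Credit Union: (1 + 0.0443/52)^52 − 1 = 4.528%
The lowest effective annual rate is Cascade Finance at 3.795%.

Cascade Finance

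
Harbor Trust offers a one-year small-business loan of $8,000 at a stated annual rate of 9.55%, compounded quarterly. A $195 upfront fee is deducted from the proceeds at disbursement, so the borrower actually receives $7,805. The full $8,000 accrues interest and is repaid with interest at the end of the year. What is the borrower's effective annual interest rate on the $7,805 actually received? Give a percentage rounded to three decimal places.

Amount owed after one year: 8,000 × (1 + 0.0955/4)^4 = 8,000 × 1.098975 = $8,791.80.
Effective rate on net proceeds: 8,791.80 / 7,805 − 1 = 0.126432 = 12.643%.

12.643%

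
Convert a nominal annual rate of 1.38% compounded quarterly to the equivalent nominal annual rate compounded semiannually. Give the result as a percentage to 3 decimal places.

EAR = (1 + 0.0138/4)^4 − 1 = 0.013872.
Solve (1 + r/2)^2 = 1.013872: r/2 = 1.013872^(1/2) − 1 = 0.006912, so r = 0.013824 = 1.382%.

1.382%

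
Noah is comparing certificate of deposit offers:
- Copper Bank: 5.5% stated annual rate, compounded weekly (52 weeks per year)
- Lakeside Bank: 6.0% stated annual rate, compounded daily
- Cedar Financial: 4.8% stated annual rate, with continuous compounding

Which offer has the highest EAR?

Lakeside Bank

Copper Bank: (1 + 0.055/52)^52 − 1 = 5.651%
Lakeside Bank: (1 + 0.060/365)^365 − 1 = 6.183%
Cedar Financial: e^0.048 − 1 = 4.917%
The highest effective annual rate is Lakeside Bank at 6.183%.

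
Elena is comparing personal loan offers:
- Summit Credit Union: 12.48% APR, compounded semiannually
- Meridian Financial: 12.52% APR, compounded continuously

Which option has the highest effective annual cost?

Meridian Financial

Summit Credit Union: (1 + 0.1248/2)^2 − 1 = 12.869%
Meridian Financial: e^0.1252 − 1 = 13.338%
The highest effective annual rate is Meridian Financial at 13.338%.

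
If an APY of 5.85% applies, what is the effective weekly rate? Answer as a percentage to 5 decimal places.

The per-week rate i satisfies (1 + i)^52 = 1 + 0.0585.
i = 1.0585^(1/52) − 1 = 0.0010939 = 0.10939%.

0.10939%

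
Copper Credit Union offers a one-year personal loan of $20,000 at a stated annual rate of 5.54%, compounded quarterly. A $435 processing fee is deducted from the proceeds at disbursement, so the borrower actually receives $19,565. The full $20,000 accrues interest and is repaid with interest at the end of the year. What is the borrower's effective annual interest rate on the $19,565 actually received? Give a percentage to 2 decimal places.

8.01%

Amount owed after one year: 20,000 × (1 + 0.0554/4)^4 = 20,000 × 1.056562 = $21,131.23.
Effective rate on net proceeds: 21,131.23 / 19,565 − 1 = 0.080053 = 8.01%.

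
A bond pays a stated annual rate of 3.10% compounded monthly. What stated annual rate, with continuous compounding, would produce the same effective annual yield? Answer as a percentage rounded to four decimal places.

3.0960%

EAR = (1 + 0.0310/12)^12 − 1 = 0.031444.
Equivalent continuous rate: r = ln(1 + 0.031444) = 0.030960 = 3.0960%.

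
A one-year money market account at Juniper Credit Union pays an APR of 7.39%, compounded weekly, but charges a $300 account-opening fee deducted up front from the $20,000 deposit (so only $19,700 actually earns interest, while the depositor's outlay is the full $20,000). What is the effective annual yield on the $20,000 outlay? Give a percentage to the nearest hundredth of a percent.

6.05%

Value after one year: 19,700 × (1 + 0.0739/52)^52 = 19,700 × 1.076643 = $21,209.86.
Effective yield on the $20,000 outlay: 21,209.86 / 20,000 − 1 = 0.060493 = 6.05%.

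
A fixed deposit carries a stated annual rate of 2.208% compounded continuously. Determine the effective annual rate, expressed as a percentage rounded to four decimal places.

2.2326%

With continuous compounding, EAR = e^0.02208 − 1.
e^0.02208 = 1.022326, so EAR = 0.022326 = 2.2326%.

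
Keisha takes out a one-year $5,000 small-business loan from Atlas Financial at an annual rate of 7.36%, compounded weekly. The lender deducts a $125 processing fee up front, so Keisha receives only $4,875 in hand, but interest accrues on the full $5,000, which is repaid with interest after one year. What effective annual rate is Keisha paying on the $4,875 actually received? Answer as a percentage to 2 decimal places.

10.39%

Amount owed after one year: 5,000 × (1 + 0.0736/52)^52 = 5,000 × 1.076320 = $5,381.60.
Effective rate on net proceeds: 5,381.60 / 4,875 − 1 = 0.103918 = 10.39%.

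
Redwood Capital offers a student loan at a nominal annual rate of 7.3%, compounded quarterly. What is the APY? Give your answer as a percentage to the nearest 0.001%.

7.502%

EAR = (1 + 0.073/4)^4 − 1.
= (1 + 0.018250)^4 − 1 = 1.075023 − 1 = 7.502%.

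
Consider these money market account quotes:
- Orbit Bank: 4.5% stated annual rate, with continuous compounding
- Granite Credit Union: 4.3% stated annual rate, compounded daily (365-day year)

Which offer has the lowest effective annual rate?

Orbit Bank: e^0.045 − 1 = 4.603%
Granite Credit Union: (1 + 0.043/365)^365 − 1 = 4.394%
The lowest effective annual rate is Granite Credit Union at 4.394%.

Granite Credit Union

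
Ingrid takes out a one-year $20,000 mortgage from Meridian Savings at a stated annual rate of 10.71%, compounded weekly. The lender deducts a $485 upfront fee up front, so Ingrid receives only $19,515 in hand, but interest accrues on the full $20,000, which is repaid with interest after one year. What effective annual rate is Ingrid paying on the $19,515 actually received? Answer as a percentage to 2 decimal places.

Amount owed after one year: 20,000 × (1 + 0.1071/52)^52 = 20,000 × 1.112923 = $22,258.46.
Effective rate on net proceeds: 22,258.46 / 19,515 − 1 = 0.140582 = 14.06%.

14.06%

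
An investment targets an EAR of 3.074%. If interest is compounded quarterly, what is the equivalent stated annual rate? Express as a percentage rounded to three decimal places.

3.039%

(1 + r/4)^4 − 1 = 0.03074, so 1 + r/4 = 1.03074^(1/4).
r/4 = 0.007598, so r = 0.030392 = 3.039%.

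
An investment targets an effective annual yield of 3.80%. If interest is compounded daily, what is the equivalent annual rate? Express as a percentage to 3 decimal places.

(1 + r/365)^365 − 1 = 0.0380, so 1 + r/365 = 1.0380^(1/365).
r/365 = 0.000102, so r = 0.037298 = 3.730%.

3.730%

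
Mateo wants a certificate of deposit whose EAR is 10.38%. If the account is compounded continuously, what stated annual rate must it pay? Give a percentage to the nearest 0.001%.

Continuous: nominal r satisfies e^r − 1 = 0.1038.
r = ln(1 + 0.1038) = ln(1.1038) = 0.098759 = 9.876%.

9.876%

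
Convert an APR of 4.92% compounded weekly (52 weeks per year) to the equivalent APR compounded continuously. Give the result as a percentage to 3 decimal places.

4.918%

EAR = (1 + 0.0492/52)^52 − 1 = 0.050406.
Equivalent continuous rate: r = ln(1 + 0.050406) = 0.049177 = 4.918%.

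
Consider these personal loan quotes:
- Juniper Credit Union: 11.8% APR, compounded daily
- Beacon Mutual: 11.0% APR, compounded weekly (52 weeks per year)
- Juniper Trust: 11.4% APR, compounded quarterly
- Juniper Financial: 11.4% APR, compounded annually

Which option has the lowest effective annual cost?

Juniper Credit Union: (1 + 0.118/365)^365 − 1 = 12.522%
Beacon Mutual: (1 + 0.110/52)^52 − 1 = 11.615%
Juniper Trust: (1 + 0.114/4)^4 − 1 = 11.897%
Juniper Financial: compounded annually, EAR = 11.400%
The lowest effective annual rate is Juniper Financial at 11.400%.

Juniper Financial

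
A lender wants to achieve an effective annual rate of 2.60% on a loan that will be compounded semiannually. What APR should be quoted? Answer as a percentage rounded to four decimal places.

(1 + r/2)^2 − 1 = 0.0260, so 1 + r/2 = 1.0260^(1/2).
r/2 = 0.012917, so r = 0.025833 = 2.5833%.

2.5833%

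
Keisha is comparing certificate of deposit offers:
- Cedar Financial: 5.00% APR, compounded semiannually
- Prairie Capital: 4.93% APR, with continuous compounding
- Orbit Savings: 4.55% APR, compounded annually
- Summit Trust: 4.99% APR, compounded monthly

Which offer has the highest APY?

Cedar Financial: (1 + 0.0500/2)^2 − 1 = 5.062%
Prairie Capital: e^0.0493 − 1 = 5.054%
Orbit Savings: compounded annually, EAR = 4.550%
Summit Trust: (1 + 0.0499/12)^12 − 1 = 5.106%
The highest effective annual rate is Summit Trust at 5.106%.

Summit Trust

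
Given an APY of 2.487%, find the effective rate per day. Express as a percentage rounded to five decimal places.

The per-day rate i satisfies (1 + i)^365 = 1 + 0.02487.
i = 1.02487^(1/365) − 1 = 0.0000673 = 0.00673%.

0.00673%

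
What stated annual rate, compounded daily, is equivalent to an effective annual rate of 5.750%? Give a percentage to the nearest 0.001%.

(1 + r/365)^365 − 1 = 0.05750, so 1 + r/365 = 1.05750^(1/365).
r/365 = 0.000153, so r = 0.055912 = 5.591%.

5.591%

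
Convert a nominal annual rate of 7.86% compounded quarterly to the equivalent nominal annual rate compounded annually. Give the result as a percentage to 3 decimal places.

EAR = (1 + 0.0786/4)^4 − 1 = 0.080947.
Compounded annually, the equivalent nominal rate is the EAR itself: 8.095%.

8.095%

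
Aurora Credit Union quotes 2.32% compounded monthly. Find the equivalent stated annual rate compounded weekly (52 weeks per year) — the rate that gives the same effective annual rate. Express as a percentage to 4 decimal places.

2.3183%

EAR = (1 + 0.0232/12)^12 − 1 = 0.023448.
Solve (1 + r/52)^52 = 1.023448: r/52 = 1.023448^(1/52) − 1 = 0.000446, so r = 0.023183 = 2.3183%.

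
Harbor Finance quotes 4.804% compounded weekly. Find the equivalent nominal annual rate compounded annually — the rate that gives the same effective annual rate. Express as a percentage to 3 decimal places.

4.919%

EAR = (1 + 0.04804/52)^52 − 1 = 0.049189.
Compounded annually, the equivalent nominal rate is the EAR itself: 4.919%.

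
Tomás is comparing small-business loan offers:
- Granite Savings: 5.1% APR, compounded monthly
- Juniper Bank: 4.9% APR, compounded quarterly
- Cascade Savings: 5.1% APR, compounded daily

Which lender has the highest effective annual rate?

Granite Savings: (1 + 0.051/12)^12 − 1 = 5.221%
Juniper Bank: (1 + 0.049/4)^4 − 1 = 4.991%
Cascade Savings: (1 + 0.051/365)^365 − 1 = 5.232%
The highest effective annual rate is Cascade Savings at 5.232%.

Cascade Savings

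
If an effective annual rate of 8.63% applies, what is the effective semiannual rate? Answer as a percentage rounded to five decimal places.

The per-half-year rate i satisfies (1 + i)^2 = 1 + 0.0863.
i = 1.0863^(1/2) − 1 = 0.0422572 = 4.22572%.

4.22572%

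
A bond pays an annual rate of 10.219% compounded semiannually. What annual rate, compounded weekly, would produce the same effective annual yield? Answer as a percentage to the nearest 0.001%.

9.976%

EAR = (1 + 0.10219/2)^2 − 1 = 0.104801.
Solve (1 + r/52)^52 = 1.104801: r/52 = 1.104801^(1/52) − 1 = 0.001918, so r = 0.099761 = 9.976%.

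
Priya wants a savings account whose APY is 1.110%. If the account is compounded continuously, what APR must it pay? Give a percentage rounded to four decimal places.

Continuous: nominal r satisfies e^r − 1 = 0.01110.
r = ln(1 + 0.01110) = ln(1.01110) = 0.011039 = 1.1039%.

1.1039%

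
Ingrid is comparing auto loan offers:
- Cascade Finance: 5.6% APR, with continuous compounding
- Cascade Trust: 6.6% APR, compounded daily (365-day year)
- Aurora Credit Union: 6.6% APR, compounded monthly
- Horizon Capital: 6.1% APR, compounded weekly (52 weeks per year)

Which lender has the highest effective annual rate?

Cascade Finance: e^0.056 − 1 = 5.760%
Cascade Trust: (1 + 0.066/365)^365 − 1 = 6.822%
Aurora Credit Union: (1 + 0.066/12)^12 − 1 = 6.803%
Horizon Capital: (1 + 0.061/52)^52 − 1 = 6.286%
The highest effective annual rate is Cascade Trust at 6.822%.

Cascade Trust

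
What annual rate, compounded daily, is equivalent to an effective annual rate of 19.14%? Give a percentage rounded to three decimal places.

17.517%

(1 + r/365)^365 − 1 = 0.1914, so 1 + r/365 = 1.1914^(1/365).
r/365 = 0.000480, so r = 0.175171 = 17.517%.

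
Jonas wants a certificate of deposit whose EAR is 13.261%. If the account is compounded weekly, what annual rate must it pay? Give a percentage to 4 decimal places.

12.4674%

(1 + r/52)^52 − 1 = 0.13261, so 1 + r/52 = 1.13261^(1/52).
r/52 = 0.002398, so r = 0.124674 = 12.4674%.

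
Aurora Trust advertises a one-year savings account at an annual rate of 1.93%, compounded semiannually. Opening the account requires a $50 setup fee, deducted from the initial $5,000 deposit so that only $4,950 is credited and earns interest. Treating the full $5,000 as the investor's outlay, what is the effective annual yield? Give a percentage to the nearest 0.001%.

Value after one year: 4,950 × (1 + 0.0193/2)^2 = 4,950 × 1.019393 = $5,046.00.
Effective yield on the $5,000 outlay: 5,046.00 / 5,000 − 1 = 0.009199 = 0.920%.

0.920%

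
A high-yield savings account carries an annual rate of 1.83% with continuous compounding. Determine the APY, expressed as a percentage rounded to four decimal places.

With continuous compounding, EAR = e^0.0183 − 1.
e^0.0183 = 1.018468, so EAR = 0.018468 = 1.8468%.

1.8468%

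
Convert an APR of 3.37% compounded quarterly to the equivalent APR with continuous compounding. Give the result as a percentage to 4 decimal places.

EAR = (1 + 0.0337/4)^4 − 1 = 0.034128.
Equivalent continuous rate: r = ln(1 + 0.034128) = 0.033559 = 3.3559%.

3.3559%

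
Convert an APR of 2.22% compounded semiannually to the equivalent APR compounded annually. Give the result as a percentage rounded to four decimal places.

EAR = (1 + 0.0222/2)^2 − 1 = 0.022323.
Compounded annually, the equivalent nominal rate is the EAR itself: 2.2323%.

2.2323%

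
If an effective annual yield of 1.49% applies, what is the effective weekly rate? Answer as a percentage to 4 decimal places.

0.0284%

The per-week rate i satisfies (1 + i)^52 = 1 + 0.0149.
i = 1.0149^(1/52) − 1 = 0.0002845 = 0.0284%.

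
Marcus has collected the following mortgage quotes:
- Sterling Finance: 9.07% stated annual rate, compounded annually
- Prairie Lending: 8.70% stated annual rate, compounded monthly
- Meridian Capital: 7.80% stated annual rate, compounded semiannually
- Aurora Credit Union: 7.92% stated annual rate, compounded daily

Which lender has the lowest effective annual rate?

Sterling Finance: compounded annually, EAR = 9.070%
Prairie Lending: (1 + 0.0870/12)^12 − 1 = 9.055%
Meridian Capital: (1 + 0.0780/2)^2 − 1 = 7.952%
Aurora Credit Union: (1 + 0.0792/365)^365 − 1 = 8.241%
The lowest effective annual rate is Meridian Capital at 7.952%.

Meridian Capital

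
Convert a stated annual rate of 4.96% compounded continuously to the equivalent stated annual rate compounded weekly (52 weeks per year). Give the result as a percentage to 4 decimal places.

EAR under continuous compounding: e^0.0496 − 1 = 0.050851.
Solve (1 + r/52)^52 = 1.050851: r/52 = 1.050851^(1/52) − 1 = 0.000954, so r = 0.049624 = 4.9624%.

4.9624%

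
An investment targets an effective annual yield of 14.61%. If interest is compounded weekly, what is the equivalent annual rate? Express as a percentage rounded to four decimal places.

(1 + r/52)^52 − 1 = 0.1461, so 1 + r/52 = 1.1461^(1/52).
r/52 = 0.002626, so r = 0.136544 = 13.6544%.

13.6544%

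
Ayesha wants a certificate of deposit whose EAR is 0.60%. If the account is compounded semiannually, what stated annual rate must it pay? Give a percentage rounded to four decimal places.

(1 + r/2)^2 − 1 = 0.0060, so 1 + r/2 = 1.0060^(1/2).
r/2 = 0.002996, so r = 0.005991 = 0.5991%.

0.5991%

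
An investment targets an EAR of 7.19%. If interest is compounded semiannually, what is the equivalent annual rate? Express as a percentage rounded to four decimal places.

(1 + r/2)^2 − 1 = 0.0719, so 1 + r/2 = 1.0719^(1/2).
r/2 = 0.035326, so r = 0.070652 = 7.0652%.

7.0652%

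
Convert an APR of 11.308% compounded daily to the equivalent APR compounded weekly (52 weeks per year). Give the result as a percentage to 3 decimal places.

EAR = (1 + 0.11308/365)^365 − 1 = 0.119702.
Solve (1 + r/52)^52 = 1.119702: r/52 = 1.119702^(1/52) − 1 = 0.002177, so r = 0.113185 = 11.319%.

11.319%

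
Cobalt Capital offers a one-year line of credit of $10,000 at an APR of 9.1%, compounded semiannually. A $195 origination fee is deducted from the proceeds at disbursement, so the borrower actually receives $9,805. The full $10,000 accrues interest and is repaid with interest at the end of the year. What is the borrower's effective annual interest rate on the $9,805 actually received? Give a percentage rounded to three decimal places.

Amount owed after one year: 10,000 × (1 + 0.091/2)^2 = 10,000 × 1.093070 = $10,930.70.
Effective rate on net proceeds: 10,930.70 / 9,805 − 1 = 0.114809 = 11.481%.

11.481%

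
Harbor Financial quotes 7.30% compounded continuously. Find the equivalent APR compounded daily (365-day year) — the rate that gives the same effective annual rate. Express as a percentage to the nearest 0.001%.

7.301%

EAR under continuous compounding: e^0.0730 − 1 = 0.075731.
Solve (1 + r/365)^365 = 1.075731: r/365 = 1.075731^(1/365) − 1 = 0.000200, so r = 0.073007 = 7.301%.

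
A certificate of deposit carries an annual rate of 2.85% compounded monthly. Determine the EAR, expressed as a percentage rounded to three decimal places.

2.888%

EAR = (1 + 0.0285/12)^12 − 1.
= 1.028875 − 1 = 2.888%.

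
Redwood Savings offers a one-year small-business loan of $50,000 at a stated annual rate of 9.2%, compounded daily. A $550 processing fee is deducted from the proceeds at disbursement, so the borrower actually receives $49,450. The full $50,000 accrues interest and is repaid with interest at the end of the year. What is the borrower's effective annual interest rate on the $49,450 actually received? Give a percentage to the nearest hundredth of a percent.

10.85%

Amount owed after one year: 50,000 × (1 + 0.092/365)^365 = 50,000 × 1.096352 = $54,817.61.
Effective rate on net proceeds: 54,817.61 / 49,450 − 1 = 0.108546 = 10.85%.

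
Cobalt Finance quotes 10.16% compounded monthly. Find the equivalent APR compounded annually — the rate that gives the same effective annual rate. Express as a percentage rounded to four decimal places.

EAR = (1 + 0.1016/12)^12 − 1 = 0.106467.
Compounded annually, the equivalent nominal rate is the EAR itself: 10.6467%.

10.6467%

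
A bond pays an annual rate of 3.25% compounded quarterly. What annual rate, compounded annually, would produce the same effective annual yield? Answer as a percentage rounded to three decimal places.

EAR = (1 + 0.0325/4)^4 − 1 = 0.032898.
Compounded annually, the equivalent nominal rate is the EAR itself: 3.290%.

3.290%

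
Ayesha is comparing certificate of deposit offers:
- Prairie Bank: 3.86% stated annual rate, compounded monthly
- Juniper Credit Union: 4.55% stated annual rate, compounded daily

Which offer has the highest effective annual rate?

Juniper Credit Union

Prairie Bank: (1 + 0.0386/12)^12 − 1 = 3.929%
Juniper Credit Union: (1 + 0.0455/365)^365 − 1 = 4.655%
The highest effective annual rate is Juniper Credit Union at 4.655%.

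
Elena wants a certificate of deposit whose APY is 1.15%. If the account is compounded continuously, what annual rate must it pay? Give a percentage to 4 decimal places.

Continuous: nominal r satisfies e^r − 1 = 0.0115.
r = ln(1 + 0.0115) = ln(1.0115) = 0.011434 = 1.1434%.

1.1434%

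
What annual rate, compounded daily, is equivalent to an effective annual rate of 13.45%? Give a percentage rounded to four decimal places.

(1 + r/365)^365 − 1 = 0.1345, so 1 + r/365 = 1.1345^(1/365).
r/365 = 0.000346, so r = 0.126214 = 12.6214%.

12.6214%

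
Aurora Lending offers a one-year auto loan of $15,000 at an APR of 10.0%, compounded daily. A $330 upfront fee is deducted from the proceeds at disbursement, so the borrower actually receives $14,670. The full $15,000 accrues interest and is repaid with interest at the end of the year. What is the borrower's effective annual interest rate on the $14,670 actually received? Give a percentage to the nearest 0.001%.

Amount owed after one year: 15,000 × (1 + 0.100/365)^365 = 15,000 × 1.105156 = $16,577.34.
Effective rate on net proceeds: 16,577.34 / 14,670 − 1 = 0.130016 = 13.002%.

13.002%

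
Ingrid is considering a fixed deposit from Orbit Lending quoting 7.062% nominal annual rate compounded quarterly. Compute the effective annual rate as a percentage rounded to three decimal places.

7.251%

EAR = (1 + 0.07062/4)^4 − 1.
= (1 + 0.017655)^4 − 1 = 1.072512 − 1 = 7.251%.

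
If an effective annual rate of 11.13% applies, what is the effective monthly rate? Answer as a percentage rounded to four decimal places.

0.8833%

The per-month rate i satisfies (1 + i)^12 = 1 + 0.1113.
i = 1.1113^(1/12) − 1 = 0.0088330 = 0.8833%.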